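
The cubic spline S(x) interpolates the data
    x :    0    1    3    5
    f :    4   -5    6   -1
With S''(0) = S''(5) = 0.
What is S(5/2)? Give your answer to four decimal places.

Write M_i for S''(x_i). With h_i = 1, 2, 2 and divided differences Δ_i = -9, 11/2, -7/2, the continuity of S' gives the tridiagonal system
  1·M_0 + 6·M_1 + 2·M_2 = 6(Δ_1 - Δ_0) = 87
  2·M_1 + 8·M_2 + 2·M_3 = 6(Δ_2 - Δ_1) = -54
Natural end conditions: M_0 = M_3 = 0.
Solving: M_0 = 0, M_1 = 201/11, M_2 = -249/22, M_3 = 0.
On [1, 3], S(x) = -5 - 32/11·(x - 1) + 201/22·(x - 1)² - 217/88·(x - 1)³.
With (x - 1) = 3/2: S(5/2) = 2021/704.

2.8707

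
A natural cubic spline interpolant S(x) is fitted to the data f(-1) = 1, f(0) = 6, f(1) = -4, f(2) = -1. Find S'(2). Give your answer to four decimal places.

Write σ_i for S''(x_i). With h_i = 1, 1, 1 and divided differences Δ_i = 5, -10, 3, the continuity of S' gives the tridiagonal system
  1·σ_0 + 4·σ_1 + 1·σ_2 = 6(Δ_1 - Δ_0) = -90
  1·σ_1 + 4·σ_2 + 1·σ_3 = 6(Δ_2 - Δ_1) = 78
Natural end conditions: σ_0 = σ_3 = 0.
Forward elimination and back-substitution give σ_0 = 0, σ_1 = -146/5, σ_2 = 134/5, σ_3 = 0.
On [1, 2], S'(x) = b_2 + 2c_2·(x - 1) + 3d_2·(x - 1)² with b_2 = Δ_2 - h_2(2σ_2 + σ_3)/6 = -89/15, c_2 = σ_2/2 = 67/5, d_2 = (σ_3 - σ_2)/(6h_2) = -67/15. So S'(2) = 112/15.

7.4667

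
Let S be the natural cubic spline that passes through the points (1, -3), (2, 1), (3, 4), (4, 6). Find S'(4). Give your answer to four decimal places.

Let σ_i = S''(x_i). Step sizes h_i = 1, 1, 1; slopes of the chords Δ_i = (y_(i+1) - y_i)/h_i = 4, 3, 2.
  1·σ_0 + 4·σ_1 + 1·σ_2 = 6(Δ_1 - Δ_0) = -6
  1·σ_1 + 4·σ_2 + 1·σ_3 = 6(Δ_2 - Δ_1) = -6
Natural end conditions: σ_0 = σ_3 = 0.
Solving the tridiagonal system: σ_0 = 0, σ_1 = -6/5, σ_2 = -6/5, σ_3 = 0.
On [3, 4], S'(x) = b_2 + 2c_2·(x - 3) + 3d_2·(x - 3)² with b_2 = Δ_2 - h_2(2σ_2 + σ_3)/6 = 12/5, c_2 = σ_2/2 = -3/5, d_2 = (σ_3 - σ_2)/(6h_2) = 1/5. So S'(4) = 9/5.

1.8000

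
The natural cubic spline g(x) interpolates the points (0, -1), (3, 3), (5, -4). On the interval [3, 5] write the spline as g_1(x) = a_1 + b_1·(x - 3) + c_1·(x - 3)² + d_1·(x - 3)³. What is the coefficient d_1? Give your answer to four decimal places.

0.2417

Put M_i = g'' at the i-th knot. Here h = (3, 2) and Δ = (4/3, -7/2), so the interior equations h_(i-1)·M_(i-1) + 2(h_(i-1)+h_i)·M_i + h_i·M_(i+1) = 6(Δ_i − Δ_(i-1)) read
  3·M_0 + 10·M_1 + 2·M_2 = 6(Δ_1 - Δ_0) = -29
Natural end conditions: M_0 = M_2 = 0.
Forward elimination and back-substitution give M_0 = 0, M_1 = -29/10, M_2 = 0.
On [3, 5], with g_1(x) = a_1 + b_1·(x - 3) + c_1·(x - 3)² + d_1·(x - 3)³: c_1 = M_1/2 = -29/20, d_1 = (M_2 - M_1)/(6h_1) = 29/120, b_1 = Δ_1 - h_1(2M_1 + M_2)/6 = -47/30.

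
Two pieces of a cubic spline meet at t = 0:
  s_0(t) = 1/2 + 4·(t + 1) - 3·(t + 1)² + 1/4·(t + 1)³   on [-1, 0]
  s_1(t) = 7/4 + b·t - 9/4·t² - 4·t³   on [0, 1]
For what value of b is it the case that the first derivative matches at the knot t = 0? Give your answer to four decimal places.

-1.2500

s_0'(t) = 4 - 6·(t + 1) + 3/4·(t + 1)², so s_0'(0) = -5/4. On the right, s_1'(0) = b, so b = -5/4.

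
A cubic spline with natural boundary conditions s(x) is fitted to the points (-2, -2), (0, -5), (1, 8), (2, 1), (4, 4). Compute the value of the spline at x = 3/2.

With M_i denoting the second derivative at x_i, h_i = 2, 1, 1, 2, and Δ_i = (y_(i+1) − y_i)/h_i = -3/2, 13, -7, 3/2:
  2·M_0 + 6·M_1 + 1·M_2 = 6(Δ_1 - Δ_0) = 87
  1·M_1 + 4·M_2 + 1·M_3 = 6(Δ_2 - Δ_1) = -120
  1·M_2 + 6·M_3 + 2·M_4 = 6(Δ_3 - Δ_2) = 51
Natural end conditions: M_0 = M_4 = 0.
Solving: M_0 = 0, M_1 = 21, M_2 = -39, M_3 = 15, M_4 = 0.
On [1, 2], s(x) = 8 + 7/2·(x - 1) - 39/2·(x - 1)² + 9·(x - 1)³.
With (x - 1) = 1/2: s(3/2) = 6.

6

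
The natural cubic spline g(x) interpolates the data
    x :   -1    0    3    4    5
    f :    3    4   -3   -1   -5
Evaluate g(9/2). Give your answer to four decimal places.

-2.3373

Let M_i = g''(x_i). Step sizes h_i = 1, 3, 1, 1; slopes of the chords Δ_i = (y_(i+1) - y_i)/h_i = 1, -7/3, 2, -4.
  1·M_0 + 8·M_1 + 3·M_2 = 6(Δ_1 - Δ_0) = -20
  3·M_1 + 8·M_2 + 1·M_3 = 6(Δ_2 - Δ_1) = 26
  1·M_2 + 4·M_3 + 1·M_4 = 6(Δ_3 - Δ_2) = -36
Natural end conditions: M_0 = M_4 = 0.
Solving the tridiagonal system: M_0 = 0, M_1 = -260/53, M_2 = 340/53, M_3 = -562/53, M_4 = 0.
On [4, 5], g(x) = -1 - 74/159·(x - 4) - 281/53·(x - 4)² + 281/159·(x - 4)³.
With (x - 4) = 1/2: g(9/2) = -991/424.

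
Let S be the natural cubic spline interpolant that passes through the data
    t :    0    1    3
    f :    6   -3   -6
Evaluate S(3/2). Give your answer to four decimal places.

With M_i denoting the second derivative at x_i, h_i = 1, 2, and Δ_i = (y_(i+1) − y_i)/h_i = -9, -3/2:
  1·M_0 + 6·M_1 + 2·M_2 = 6(Δ_1 - Δ_0) = 45
Natural end conditions: M_0 = M_2 = 0.
Forward elimination and back-substitution give M_0 = 0, M_1 = 15/2, M_2 = 0.
On [1, 3], S(t) = -3 - 13/2·(t - 1) + 15/4·(t - 1)² - 5/8·(t - 1)³.
With (t - 1) = 1/2: S(3/2) = -345/64.

-5.3906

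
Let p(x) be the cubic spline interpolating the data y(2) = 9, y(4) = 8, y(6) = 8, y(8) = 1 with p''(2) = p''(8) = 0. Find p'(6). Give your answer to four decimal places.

Let m_i = p''(x_i). Step sizes h_i = 2, 2, 2; slopes of the chords Δ_i = (y_(i+1) - y_i)/h_i = -1/2, 0, -7/2.
  2·m_0 + 8·m_1 + 2·m_2 = 6(Δ_1 - Δ_0) = 3
  2·m_1 + 8·m_2 + 2·m_3 = 6(Δ_2 - Δ_1) = -21
Natural end conditions: m_0 = m_3 = 0.
Forward elimination and back-substitution give m_0 = 0, m_1 = 11/10, m_2 = -29/10, m_3 = 0.
On [6, 8], p'(x) = b_2 + 2c_2·(x - 6) + 3d_2·(x - 6)² with b_2 = Δ_2 - h_2(2m_2 + m_3)/6 = -47/30, c_2 = m_2/2 = -29/20, d_2 = (m_3 - m_2)/(6h_2) = 29/120. So p'(6) = -47/30.

-1.5667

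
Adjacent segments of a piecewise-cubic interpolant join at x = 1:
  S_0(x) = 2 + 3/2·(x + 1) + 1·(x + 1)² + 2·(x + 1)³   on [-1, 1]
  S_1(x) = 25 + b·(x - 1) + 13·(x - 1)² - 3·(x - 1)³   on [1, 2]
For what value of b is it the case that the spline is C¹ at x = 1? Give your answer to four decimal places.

29.5000

S_0'(x) = 3/2 + 2·(x + 1) + 6·(x + 1)², so S_0'(1) = 59/2. On the right, S_1'(1) = b, so b = 59/2.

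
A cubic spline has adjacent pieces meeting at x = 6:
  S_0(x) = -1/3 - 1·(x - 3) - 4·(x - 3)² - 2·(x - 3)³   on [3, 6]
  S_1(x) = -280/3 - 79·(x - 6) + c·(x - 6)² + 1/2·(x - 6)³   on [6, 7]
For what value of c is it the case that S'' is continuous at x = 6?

-22

S_0''(x) = -8 - 12·(x - 3), so S_0''(6) = -44. On the right, S_1''(6) = 2c, so c = -22.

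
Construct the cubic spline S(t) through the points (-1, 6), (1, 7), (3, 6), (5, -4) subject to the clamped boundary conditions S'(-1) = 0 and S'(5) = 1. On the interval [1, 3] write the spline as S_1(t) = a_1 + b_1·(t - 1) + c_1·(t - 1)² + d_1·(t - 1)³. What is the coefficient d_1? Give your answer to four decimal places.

-0.6250

Write σ_i for S''(x_i). With h_i = 2, 2, 2 and divided differences Δ_i = 1/2, -1/2, -5, the continuity of S' gives the tridiagonal system
  2·σ_0 + 8·σ_1 + 2·σ_2 = 6(Δ_1 - Δ_0) = -6
  2·σ_1 + 8·σ_2 + 2·σ_3 = 6(Δ_2 - Δ_1) = -27
Clamped end conditions give two more equations: 2h_0·σ_0 + h_0·σ_1 = 6(Δ_0 - S'(-1)) = 3 and h_2·σ_2 + 2h_2·σ_3 = 6(S'(5) - Δ_2) = 36.
Solving: σ_0 = 1/3, σ_1 = 5/6, σ_2 = -20/3, σ_3 = 37/3.
On [1, 3], with S_1(t) = a_1 + b_1·(t - 1) + c_1·(t - 1)² + d_1·(t - 1)³: c_1 = σ_1/2 = 5/12, d_1 = (σ_2 - σ_1)/(6h_1) = -5/8, b_1 = Δ_1 - h_1(2σ_1 + σ_2)/6 = 7/6.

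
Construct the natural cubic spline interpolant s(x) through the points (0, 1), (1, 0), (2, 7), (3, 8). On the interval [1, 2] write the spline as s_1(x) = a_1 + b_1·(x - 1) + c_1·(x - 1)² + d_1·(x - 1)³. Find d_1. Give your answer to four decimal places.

-4.6667

With M_i denoting the second derivative at x_i, h_i = 1, 1, 1, and Δ_i = (y_(i+1) − y_i)/h_i = -1, 7, 1:
  1·M_0 + 4·M_1 + 1·M_2 = 6(Δ_1 - Δ_0) = 48
  1·M_1 + 4·M_2 + 1·M_3 = 6(Δ_2 - Δ_1) = -36
Natural end conditions: M_0 = M_3 = 0.
Forward elimination and back-substitution give M_0 = 0, M_1 = 76/5, M_2 = -64/5, M_3 = 0.
On [1, 2], with s_1(x) = a_1 + b_1·(x - 1) + c_1·(x - 1)² + d_1·(x - 1)³: c_1 = M_1/2 = 38/5, d_1 = (M_2 - M_1)/(6h_1) = -14/3, b_1 = Δ_1 - h_1(2M_1 + M_2)/6 = 61/15.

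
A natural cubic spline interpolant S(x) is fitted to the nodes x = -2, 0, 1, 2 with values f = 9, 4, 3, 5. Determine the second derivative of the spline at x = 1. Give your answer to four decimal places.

4.3043

Let M_i = S''(x_i). Step sizes h_i = 2, 1, 1; slopes of the chords Δ_i = (y_(i+1) - y_i)/h_i = -5/2, -1, 2.
  2·M_0 + 6·M_1 + 1·M_2 = 6(Δ_1 - Δ_0) = 9
  1·M_1 + 4·M_2 + 1·M_3 = 6(Δ_2 - Δ_1) = 18
Natural end conditions: M_0 = M_3 = 0.
Solving: M_0 = 0, M_1 = 18/23, M_2 = 99/23, M_3 = 0.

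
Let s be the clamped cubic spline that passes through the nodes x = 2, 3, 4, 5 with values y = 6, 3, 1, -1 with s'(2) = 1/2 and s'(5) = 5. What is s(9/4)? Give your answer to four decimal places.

5.7422

With σ_i denoting the second derivative at x_i, h_i = 1, 1, 1, and Δ_i = (y_(i+1) − y_i)/h_i = -3, -2, -2:
  1·σ_0 + 4·σ_1 + 1·σ_2 = 6(Δ_1 - Δ_0) = 6
  1·σ_1 + 4·σ_2 + 1·σ_3 = 6(Δ_2 - Δ_1) = 0
Clamped end conditions give two more equations: 2h_0·σ_0 + h_0·σ_1 = 6(Δ_0 - s'(2)) = -21 and h_2·σ_2 + 2h_2·σ_3 = 6(s'(5) - Δ_2) = 42.
Solving the tridiagonal system: σ_0 = -14, σ_1 = 7, σ_2 = -8, σ_3 = 25.
On [2, 3], s(x) = 6 + 1/2·(x - 2) - 7·(x - 2)² + 7/2·(x - 2)³.
With (x - 2) = 1/4: s(9/4) = 735/128.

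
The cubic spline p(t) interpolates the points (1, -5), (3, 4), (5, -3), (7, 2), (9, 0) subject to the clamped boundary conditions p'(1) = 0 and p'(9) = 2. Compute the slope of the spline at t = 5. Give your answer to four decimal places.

-1.2500

Put m_i = p'' at the i-th knot. Here h = (2, 2, 2, 2) and Δ = (9/2, -7/2, 5/2, -1), so the interior equations h_(i-1)·m_(i-1) + 2(h_(i-1)+h_i)·m_i + h_i·m_(i+1) = 6(Δ_i − Δ_(i-1)) read
  2·m_0 + 8·m_1 + 2·m_2 = 6(Δ_1 - Δ_0) = -48
  2·m_1 + 8·m_2 + 2·m_3 = 6(Δ_2 - Δ_1) = 36
  2·m_2 + 8·m_3 + 2·m_4 = 6(Δ_3 - Δ_2) = -21
Clamped end conditions give two more equations: 2h_0·m_0 + h_0·m_1 = 6(Δ_0 - p'(1)) = 27 and h_3·m_3 + 2h_3·m_4 = 6(p'(9) - Δ_3) = 18.
Solving the tridiagonal system: m_0 = 199/16, m_1 = -91/8, m_2 = 145/16, m_3 = -55/8, m_4 = 127/16.
On [5, 7], p'(t) = b_2 + 2c_2·(t - 5) + 3d_2·(t - 5)² with b_2 = Δ_2 - h_2(2m_2 + m_3)/6 = -5/4, c_2 = m_2/2 = 145/32, d_2 = (m_3 - m_2)/(6h_2) = -85/64. So p'(5) = -5/4.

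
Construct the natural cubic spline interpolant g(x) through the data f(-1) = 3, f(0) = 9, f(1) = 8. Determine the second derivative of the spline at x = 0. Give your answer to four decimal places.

Write M_i for g''(x_i). With h_i = 1, 1 and divided differences Δ_i = 6, -1, the continuity of g' gives the tridiagonal system
  1·M_0 + 4·M_1 + 1·M_2 = 6(Δ_1 - Δ_0) = -42
Natural end conditions: M_0 = M_2 = 0.
Solving: M_0 = 0, M_1 = -21/2, M_2 = 0.

-10.5000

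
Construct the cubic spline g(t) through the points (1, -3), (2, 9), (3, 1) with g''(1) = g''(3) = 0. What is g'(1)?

Let m_i = g''(x_i). Step sizes h_i = 1, 1; slopes of the chords Δ_i = (y_(i+1) - y_i)/h_i = 12, -8.
  1·m_0 + 4·m_1 + 1·m_2 = 6(Δ_1 - Δ_0) = -120
Natural end conditions: m_0 = m_2 = 0.
Forward elimination and back-substitution give m_0 = 0, m_1 = -30, m_2 = 0.
On [1, 2], g'(t) = b_0 + 2c_0·(t - 1) + 3d_0·(t - 1)² with b_0 = Δ_0 - h_0(2m_0 + m_1)/6 = 17, c_0 = m_0/2 = 0, d_0 = (m_1 - m_0)/(6h_0) = -5. So g'(1) = 17.

17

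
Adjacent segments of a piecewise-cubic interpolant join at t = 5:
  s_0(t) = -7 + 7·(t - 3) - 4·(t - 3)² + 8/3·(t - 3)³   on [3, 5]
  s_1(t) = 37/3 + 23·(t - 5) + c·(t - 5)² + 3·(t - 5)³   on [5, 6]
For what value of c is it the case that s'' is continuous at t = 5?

s_0''(t) = -8 + 16·(t - 3), so s_0''(5) = 24. On the right, s_1''(5) = 2c, so c = 12.

12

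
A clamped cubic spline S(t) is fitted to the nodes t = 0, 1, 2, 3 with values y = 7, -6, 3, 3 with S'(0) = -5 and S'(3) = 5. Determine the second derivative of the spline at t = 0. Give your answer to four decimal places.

-51.3333

Write M_i for S''(x_i). With h_i = 1, 1, 1 and divided differences Δ_i = -13, 9, 0, the continuity of S' gives the tridiagonal system
  1·M_0 + 4·M_1 + 1·M_2 = 6(Δ_1 - Δ_0) = 132
  1·M_1 + 4·M_2 + 1·M_3 = 6(Δ_2 - Δ_1) = -54
Clamped end conditions give two more equations: 2h_0·M_0 + h_0·M_1 = 6(Δ_0 - S'(0)) = -48 and h_2·M_2 + 2h_2·M_3 = 6(S'(3) - Δ_2) = 30.
Forward elimination and back-substitution give M_0 = -154/3, M_1 = 164/3, M_2 = -106/3, M_3 = 98/3.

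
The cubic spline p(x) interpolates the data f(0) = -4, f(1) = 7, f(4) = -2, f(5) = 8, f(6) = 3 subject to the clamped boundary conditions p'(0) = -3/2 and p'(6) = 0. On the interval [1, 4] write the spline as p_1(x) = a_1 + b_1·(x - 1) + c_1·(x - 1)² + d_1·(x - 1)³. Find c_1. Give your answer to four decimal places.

-12.9079

Put m_i = p'' at the i-th knot. Here h = (1, 3, 1, 1) and Δ = (11, -3, 10, -5), so the interior equations h_(i-1)·m_(i-1) + 2(h_(i-1)+h_i)·m_i + h_i·m_(i+1) = 6(Δ_i − Δ_(i-1)) read
  1·m_0 + 8·m_1 + 3·m_2 = 6(Δ_1 - Δ_0) = -84
  3·m_1 + 8·m_2 + 1·m_3 = 6(Δ_2 - Δ_1) = 78
  1·m_2 + 4·m_3 + 1·m_4 = 6(Δ_3 - Δ_2) = -90
Clamped end conditions give two more equations: 2h_0·m_0 + h_0·m_1 = 6(Δ_0 - p'(0)) = 75 and h_3·m_3 + 2h_3·m_4 = 6(p'(6) - Δ_3) = 30.
Solving the tridiagonal system: m_0 = 3831/76, m_1 = -981/38, m_2 = 1827/76, m_3 = -1401/38, m_4 = 2541/76.
On [1, 4], with p_1(x) = a_1 + b_1·(x - 1) + c_1·(x - 1)² + d_1·(x - 1)³: c_1 = m_1/2 = -981/76, d_1 = (m_2 - m_1)/(6h_1) = 421/152, b_1 = Δ_1 - h_1(2m_1 + m_2)/6 = 1641/152.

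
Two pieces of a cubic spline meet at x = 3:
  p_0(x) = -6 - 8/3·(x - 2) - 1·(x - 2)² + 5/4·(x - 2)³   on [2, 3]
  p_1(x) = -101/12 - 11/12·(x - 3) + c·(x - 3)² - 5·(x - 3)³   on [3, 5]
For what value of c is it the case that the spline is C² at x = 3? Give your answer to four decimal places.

p_0''(x) = -2 + 15/2·(x - 2), so p_0''(3) = 11/2. On the right, p_1''(3) = 2c, so c = 11/4.

2.7500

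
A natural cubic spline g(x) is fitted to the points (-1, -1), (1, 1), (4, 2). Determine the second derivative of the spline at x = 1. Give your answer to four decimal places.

-0.4000

Let σ_i = g''(x_i). Step sizes h_i = 2, 3; slopes of the chords Δ_i = (y_(i+1) - y_i)/h_i = 1, 1/3.
  2·σ_0 + 10·σ_1 + 3·σ_2 = 6(Δ_1 - Δ_0) = -4
Natural end conditions: σ_0 = σ_2 = 0.
Solving the tridiagonal system: σ_0 = 0, σ_1 = -2/5, σ_2 = 0.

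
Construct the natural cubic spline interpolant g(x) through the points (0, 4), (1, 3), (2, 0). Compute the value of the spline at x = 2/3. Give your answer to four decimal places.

Write σ_i for g''(x_i). With h_i = 1, 1 and divided differences Δ_i = -1, -3, the continuity of g' gives the tridiagonal system
  1·σ_0 + 4·σ_1 + 1·σ_2 = 6(Δ_1 - Δ_0) = -12
Natural end conditions: σ_0 = σ_2 = 0.
Hence σ_0 = 0, σ_1 = -3, σ_2 = 0.
On [0, 1], g(x) = 4 - 1/2·x + 0·x² - 1/2·x³.
With x = 2/3: g(2/3) = 95/27.

3.5185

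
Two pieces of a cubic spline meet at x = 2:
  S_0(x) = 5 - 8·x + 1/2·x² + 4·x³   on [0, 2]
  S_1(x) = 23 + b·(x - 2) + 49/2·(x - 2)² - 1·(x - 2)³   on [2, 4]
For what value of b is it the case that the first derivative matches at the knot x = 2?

S_0'(x) = -8 + 1·x + 12·x², so S_0'(2) = 42. On the right, S_1'(2) = b, so b = 42.

42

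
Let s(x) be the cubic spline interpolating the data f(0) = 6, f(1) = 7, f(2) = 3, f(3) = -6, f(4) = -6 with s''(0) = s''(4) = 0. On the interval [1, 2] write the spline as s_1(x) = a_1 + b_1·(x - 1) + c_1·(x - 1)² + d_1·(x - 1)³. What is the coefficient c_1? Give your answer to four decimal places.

With M_i denoting the second derivative at x_i, h_i = 1, 1, 1, 1, and Δ_i = (y_(i+1) − y_i)/h_i = 1, -4, -9, 0:
  1·M_0 + 4·M_1 + 1·M_2 = 6(Δ_1 - Δ_0) = -30
  1·M_1 + 4·M_2 + 1·M_3 = 6(Δ_2 - Δ_1) = -30
  1·M_2 + 4·M_3 + 1·M_4 = 6(Δ_3 - Δ_2) = 54
Natural end conditions: M_0 = M_4 = 0.
Solving: M_0 = 0, M_1 = -69/14, M_2 = -72/7, M_3 = 225/14, M_4 = 0.
On [1, 2], with s_1(x) = a_1 + b_1·(x - 1) + c_1·(x - 1)² + d_1·(x - 1)³: c_1 = M_1/2 = -69/28, d_1 = (M_2 - M_1)/(6h_1) = -25/28, b_1 = Δ_1 - h_1(2M_1 + M_2)/6 = -9/14.

-2.4643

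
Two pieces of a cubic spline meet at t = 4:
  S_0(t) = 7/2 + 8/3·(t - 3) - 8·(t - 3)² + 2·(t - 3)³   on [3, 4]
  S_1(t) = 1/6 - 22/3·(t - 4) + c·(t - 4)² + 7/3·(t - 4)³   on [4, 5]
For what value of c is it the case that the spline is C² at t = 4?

S_0''(t) = -16 + 12·(t - 3), so S_0''(4) = -4. On the right, S_1''(4) = 2c, so c = -2.

-2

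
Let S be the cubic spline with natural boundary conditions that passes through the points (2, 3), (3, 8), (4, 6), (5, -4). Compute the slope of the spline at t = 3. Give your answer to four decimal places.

2.3333

Write σ_i for S''(x_i). With h_i = 1, 1, 1 and divided differences Δ_i = 5, -2, -10, the continuity of S' gives the tridiagonal system
  1·σ_0 + 4·σ_1 + 1·σ_2 = 6(Δ_1 - Δ_0) = -42
  1·σ_1 + 4·σ_2 + 1·σ_3 = 6(Δ_2 - Δ_1) = -48
Natural end conditions: σ_0 = σ_3 = 0.
Solving the tridiagonal system: σ_0 = 0, σ_1 = -8, σ_2 = -10, σ_3 = 0.
On [3, 4], S'(t) = b_1 + 2c_1·(t - 3) + 3d_1·(t - 3)² with b_1 = Δ_1 - h_1(2σ_1 + σ_2)/6 = 7/3, c_1 = σ_1/2 = -4, d_1 = (σ_2 - σ_1)/(6h_1) = -1/3. So S'(3) = 7/3.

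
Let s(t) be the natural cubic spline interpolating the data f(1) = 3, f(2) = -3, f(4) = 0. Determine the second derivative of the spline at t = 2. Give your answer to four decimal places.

Let M_i = s''(x_i). Step sizes h_i = 1, 2; slopes of the chords Δ_i = (y_(i+1) - y_i)/h_i = -6, 3/2.
  1·M_0 + 6·M_1 + 2·M_2 = 6(Δ_1 - Δ_0) = 45
Natural end conditions: M_0 = M_2 = 0.
Solving the tridiagonal system: M_0 = 0, M_1 = 15/2, M_2 = 0.

7.5000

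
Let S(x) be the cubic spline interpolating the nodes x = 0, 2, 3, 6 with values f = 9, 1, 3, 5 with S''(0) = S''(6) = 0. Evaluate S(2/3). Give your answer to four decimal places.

Put M_i = S'' at the i-th knot. Here h = (2, 1, 3) and Δ = (-4, 2, 2/3), so the interior equations h_(i-1)·M_(i-1) + 2(h_(i-1)+h_i)·M_i + h_i·M_(i+1) = 6(Δ_i − Δ_(i-1)) read
  2·M_0 + 6·M_1 + 1·M_2 = 6(Δ_1 - Δ_0) = 36
  1·M_1 + 8·M_2 + 3·M_3 = 6(Δ_2 - Δ_1) = -8
Natural end conditions: M_0 = M_3 = 0.
Solving: M_0 = 0, M_1 = 296/47, M_2 = -84/47, M_3 = 0.
On [0, 2], S(x) = 9 - 860/141·x + 0·x² + 74/141·x³.
With x = 2/3: S(2/3) = 19375/3807.

5.0893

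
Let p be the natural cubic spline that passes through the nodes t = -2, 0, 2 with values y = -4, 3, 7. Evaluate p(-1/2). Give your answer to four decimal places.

1.4961

Put m_i = p'' at the i-th knot. Here h = (2, 2) and Δ = (7/2, 2), so the interior equations h_(i-1)·m_(i-1) + 2(h_(i-1)+h_i)·m_i + h_i·m_(i+1) = 6(Δ_i − Δ_(i-1)) read
  2·m_0 + 8·m_1 + 2·m_2 = 6(Δ_1 - Δ_0) = -9
Natural end conditions: m_0 = m_2 = 0.
Solving: m_0 = 0, m_1 = -9/8, m_2 = 0.
On [-2, 0], p(t) = -4 + 31/8·(t + 2) + 0·(t + 2)² - 3/32·(t + 2)³.
With (t + 2) = 3/2: p(-1/2) = 383/256.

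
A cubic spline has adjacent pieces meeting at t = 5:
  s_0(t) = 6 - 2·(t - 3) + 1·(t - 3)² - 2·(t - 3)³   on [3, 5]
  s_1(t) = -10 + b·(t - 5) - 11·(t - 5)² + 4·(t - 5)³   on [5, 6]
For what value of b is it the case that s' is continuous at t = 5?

-22

s_0'(t) = -2 + 2·(t - 3) - 6·(t - 3)², so s_0'(5) = -22. On the right, s_1'(5) = b, so b = -22.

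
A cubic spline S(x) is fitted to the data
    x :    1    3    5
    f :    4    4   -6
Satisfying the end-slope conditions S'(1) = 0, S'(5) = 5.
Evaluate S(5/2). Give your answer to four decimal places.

Put σ_i = S'' at the i-th knot. Here h = (2, 2) and Δ = (0, -5), so the interior equations h_(i-1)·σ_(i-1) + 2(h_(i-1)+h_i)·σ_i + h_i·σ_(i+1) = 6(Δ_i − Δ_(i-1)) read
  2·σ_0 + 8·σ_1 + 2·σ_2 = 6(Δ_1 - Δ_0) = -30
Clamped end conditions give two more equations: 2h_0·σ_0 + h_0·σ_1 = 6(Δ_0 - S'(1)) = 0 and h_1·σ_1 + 2h_1·σ_2 = 6(S'(5) - Δ_1) = 60.
Solving: σ_0 = 5, σ_1 = -10, σ_2 = 20.
On [1, 3], S(x) = 4 + 0·(x - 1) + 5/2·(x - 1)² - 5/4·(x - 1)³.
With (x - 1) = 3/2: S(5/2) = 173/32.

5.4063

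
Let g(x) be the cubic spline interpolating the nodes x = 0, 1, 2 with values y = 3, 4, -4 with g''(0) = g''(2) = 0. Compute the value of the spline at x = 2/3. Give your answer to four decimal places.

4.5000

Put M_i = g'' at the i-th knot. Here h = (1, 1) and Δ = (1, -8), so the interior equations h_(i-1)·M_(i-1) + 2(h_(i-1)+h_i)·M_i + h_i·M_(i+1) = 6(Δ_i − Δ_(i-1)) read
  1·M_0 + 4·M_1 + 1·M_2 = 6(Δ_1 - Δ_0) = -54
Natural end conditions: M_0 = M_2 = 0.
Hence M_0 = 0, M_1 = -27/2, M_2 = 0.
On [0, 1], g(x) = 3 + 13/4·x + 0·x² - 9/4·x³.
With x = 2/3: g(2/3) = 9/2.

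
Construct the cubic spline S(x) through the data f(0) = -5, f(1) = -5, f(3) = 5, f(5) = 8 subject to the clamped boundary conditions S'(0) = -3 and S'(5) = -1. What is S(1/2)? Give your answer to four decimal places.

-5.7201

With m_i denoting the second derivative at x_i, h_i = 1, 2, 2, and Δ_i = (y_(i+1) − y_i)/h_i = 0, 5, 3/2:
  1·m_0 + 6·m_1 + 2·m_2 = 6(Δ_1 - Δ_0) = 30
  2·m_1 + 8·m_2 + 2·m_3 = 6(Δ_2 - Δ_1) = -21
Clamped end conditions give two more equations: 2h_0·m_0 + h_0·m_1 = 6(Δ_0 - S'(0)) = 18 and h_2·m_2 + 2h_2·m_3 = 6(S'(5) - Δ_2) = -15.
Forward elimination and back-substitution give m_0 = 149/23, m_1 = 116/23, m_2 = -155/46, m_3 = -95/46.
On [0, 1], S(x) = -5 - 3·x + 149/46·x² - 11/46·x³.
With x = 1/2: S(1/2) = -2105/368.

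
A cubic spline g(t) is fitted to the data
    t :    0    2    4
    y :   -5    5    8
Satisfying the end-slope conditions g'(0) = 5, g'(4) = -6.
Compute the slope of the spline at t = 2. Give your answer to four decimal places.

Let σ_i = g''(x_i). Step sizes h_i = 2, 2; slopes of the chords Δ_i = (y_(i+1) - y_i)/h_i = 5, 3/2.
  2·σ_0 + 8·σ_1 + 2·σ_2 = 6(Δ_1 - Δ_0) = -21
Clamped end conditions give two more equations: 2h_0·σ_0 + h_0·σ_1 = 6(Δ_0 - g'(0)) = 0 and h_1·σ_1 + 2h_1·σ_2 = 6(g'(4) - Δ_1) = -45.
Hence σ_0 = -1/8, σ_1 = 1/4, σ_2 = -91/8.
On [2, 4], g'(t) = b_1 + 2c_1·(t - 2) + 3d_1·(t - 2)² with b_1 = Δ_1 - h_1(2σ_1 + σ_2)/6 = 41/8, c_1 = σ_1/2 = 1/8, d_1 = (σ_2 - σ_1)/(6h_1) = -31/32. So g'(2) = 41/8.

5.1250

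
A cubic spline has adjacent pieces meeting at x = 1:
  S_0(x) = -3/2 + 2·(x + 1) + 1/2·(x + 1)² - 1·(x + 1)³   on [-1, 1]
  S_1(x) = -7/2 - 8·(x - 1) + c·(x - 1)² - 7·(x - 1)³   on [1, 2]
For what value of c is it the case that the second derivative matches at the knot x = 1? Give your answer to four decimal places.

S_0''(x) = 1 - 6·(x + 1), so S_0''(1) = -11. On the right, S_1''(1) = 2c, so c = -11/2.

-5.5000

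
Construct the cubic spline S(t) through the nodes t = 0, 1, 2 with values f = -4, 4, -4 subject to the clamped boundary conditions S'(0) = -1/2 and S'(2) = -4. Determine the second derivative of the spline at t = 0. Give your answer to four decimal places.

47.7500

Let M_i = S''(x_i). Step sizes h_i = 1, 1; slopes of the chords Δ_i = (y_(i+1) - y_i)/h_i = 8, -8.
  1·M_0 + 4·M_1 + 1·M_2 = 6(Δ_1 - Δ_0) = -96
Clamped end conditions give two more equations: 2h_0·M_0 + h_0·M_1 = 6(Δ_0 - S'(0)) = 51 and h_1·M_1 + 2h_1·M_2 = 6(S'(2) - Δ_1) = 24.
Solving: M_0 = 191/4, M_1 = -89/2, M_2 = 137/4.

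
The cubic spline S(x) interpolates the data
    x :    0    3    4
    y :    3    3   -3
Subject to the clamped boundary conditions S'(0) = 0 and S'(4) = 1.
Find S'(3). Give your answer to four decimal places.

-7.1250

With σ_i denoting the second derivative at x_i, h_i = 3, 1, and Δ_i = (y_(i+1) − y_i)/h_i = 0, -6:
  3·σ_0 + 8·σ_1 + 1·σ_2 = 6(Δ_1 - Δ_0) = -36
Clamped end conditions give two more equations: 2h_0·σ_0 + h_0·σ_1 = 6(Δ_0 - S'(0)) = 0 and h_1·σ_1 + 2h_1·σ_2 = 6(S'(4) - Δ_1) = 42.
Solving the tridiagonal system: σ_0 = 19/4, σ_1 = -19/2, σ_2 = 103/4.
On [3, 4], S'(x) = b_1 + 2c_1·(x - 3) + 3d_1·(x - 3)² with b_1 = Δ_1 - h_1(2σ_1 + σ_2)/6 = -57/8, c_1 = σ_1/2 = -19/4, d_1 = (σ_2 - σ_1)/(6h_1) = 47/8. So S'(3) = -57/8.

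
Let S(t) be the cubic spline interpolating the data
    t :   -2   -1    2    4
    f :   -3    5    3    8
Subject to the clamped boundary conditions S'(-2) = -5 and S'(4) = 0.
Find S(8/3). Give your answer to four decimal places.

4.2127

With σ_i denoting the second derivative at x_i, h_i = 1, 3, 2, and Δ_i = (y_(i+1) − y_i)/h_i = 8, -2/3, 5/2:
  1·σ_0 + 8·σ_1 + 3·σ_2 = 6(Δ_1 - Δ_0) = -52
  3·σ_1 + 10·σ_2 + 2·σ_3 = 6(Δ_2 - Δ_1) = 19
Clamped end conditions give two more equations: 2h_0·σ_0 + h_0·σ_1 = 6(Δ_0 - S'(-2)) = 78 and h_2·σ_2 + 2h_2·σ_3 = 6(S'(4) - Δ_2) = -15.
Solving the tridiagonal system: σ_0 = 3641/78, σ_1 = -599/39, σ_2 = 629/78, σ_3 = -607/78.
On [2, 4], S(t) = 3 - 11/39·(t - 2) + 629/156·(t - 2)² - 103/78·(t - 2)³.
With (t - 2) = 2/3: S(8/3) = 4436/1053.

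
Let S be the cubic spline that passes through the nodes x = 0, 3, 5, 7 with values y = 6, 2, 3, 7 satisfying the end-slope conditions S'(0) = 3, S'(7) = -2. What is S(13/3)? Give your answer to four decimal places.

1.6376

Let M_i = S''(x_i). Step sizes h_i = 3, 2, 2; slopes of the chords Δ_i = (y_(i+1) - y_i)/h_i = -4/3, 1/2, 2.
  3·M_0 + 10·M_1 + 2·M_2 = 6(Δ_1 - Δ_0) = 11
  2·M_1 + 8·M_2 + 2·M_3 = 6(Δ_2 - Δ_1) = 9
Clamped end conditions give two more equations: 2h_0·M_0 + h_0·M_1 = 6(Δ_0 - S'(0)) = -26 and h_2·M_2 + 2h_2·M_3 = 6(S'(7) - Δ_2) = -24.
Solving the tridiagonal system: M_0 = -607/111, M_1 = 84/37, M_2 = 87/37, M_3 = -531/74.
On [3, 5], S(x) = 2 - 133/74·(x - 3) + 42/37·(x - 3)² + 1/148·(x - 3)³.
With (x - 3) = 4/3: S(13/3) = 1636/999.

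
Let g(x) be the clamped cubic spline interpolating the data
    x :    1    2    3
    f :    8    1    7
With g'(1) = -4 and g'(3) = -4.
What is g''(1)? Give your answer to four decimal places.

-28.5000

Write m_i for g''(x_i). With h_i = 1, 1 and divided differences Δ_i = -7, 6, the continuity of g' gives the tridiagonal system
  1·m_0 + 4·m_1 + 1·m_2 = 6(Δ_1 - Δ_0) = 78
Clamped end conditions give two more equations: 2h_0·m_0 + h_0·m_1 = 6(Δ_0 - g'(1)) = -18 and h_1·m_1 + 2h_1·m_2 = 6(g'(3) - Δ_1) = -60.
Forward elimination and back-substitution give m_0 = -57/2, m_1 = 39, m_2 = -99/2.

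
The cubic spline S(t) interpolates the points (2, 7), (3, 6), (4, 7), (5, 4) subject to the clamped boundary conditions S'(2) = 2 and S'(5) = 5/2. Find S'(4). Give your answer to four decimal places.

-2.1333

Let m_i = S''(x_i). Step sizes h_i = 1, 1, 1; slopes of the chords Δ_i = (y_(i+1) - y_i)/h_i = -1, 1, -3.
  1·m_0 + 4·m_1 + 1·m_2 = 6(Δ_1 - Δ_0) = 12
  1·m_1 + 4·m_2 + 1·m_3 = 6(Δ_2 - Δ_1) = -24
Clamped end conditions give two more equations: 2h_0·m_0 + h_0·m_1 = 6(Δ_0 - S'(2)) = -18 and h_2·m_2 + 2h_2·m_3 = 6(S'(5) - Δ_2) = 33.
Forward elimination and back-substitution give m_0 = -211/15, m_1 = 152/15, m_2 = -217/15, m_3 = 356/15.
On [4, 5], S'(t) = b_2 + 2c_2·(t - 4) + 3d_2·(t - 4)² with b_2 = Δ_2 - h_2(2m_2 + m_3)/6 = -32/15, c_2 = m_2/2 = -217/30, d_2 = (m_3 - m_2)/(6h_2) = 191/30. So S'(4) = -32/15.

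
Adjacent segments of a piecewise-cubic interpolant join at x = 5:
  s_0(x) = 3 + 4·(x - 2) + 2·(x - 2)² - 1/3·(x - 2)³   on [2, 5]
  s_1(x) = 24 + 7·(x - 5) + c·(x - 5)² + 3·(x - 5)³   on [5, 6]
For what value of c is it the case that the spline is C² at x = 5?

-1

s_0''(x) = 4 - 2·(x - 2), so s_0''(5) = -2. On the right, s_1''(5) = 2c, so c = -1.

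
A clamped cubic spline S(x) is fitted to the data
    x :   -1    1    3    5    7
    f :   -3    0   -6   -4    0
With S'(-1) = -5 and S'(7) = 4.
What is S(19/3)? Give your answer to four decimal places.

-1.9590

Write M_i for S''(x_i). With h_i = 2, 2, 2, 2 and divided differences Δ_i = 3/2, -3, 1, 2, the continuity of S' gives the tridiagonal system
  2·M_0 + 8·M_1 + 2·M_2 = 6(Δ_1 - Δ_0) = -27
  2·M_1 + 8·M_2 + 2·M_3 = 6(Δ_2 - Δ_1) = 24
  2·M_2 + 8·M_3 + 2·M_4 = 6(Δ_3 - Δ_2) = 6
Clamped end conditions give two more equations: 2h_0·M_0 + h_0·M_1 = 6(Δ_0 - S'(-1)) = 39 and h_3·M_3 + 2h_3·M_4 = 6(S'(7) - Δ_3) = 12.
Forward elimination and back-substitution give M_0 = 1551/112, M_1 = -459/56, M_2 = 87/16, M_3 = -87/56, M_4 = 423/112.
On [5, 7], S(x) = -4 + 199/112·(x - 5) - 87/112·(x - 5)² + 199/448·(x - 5)³.
With (x - 5) = 4/3: S(19/3) = -1481/756.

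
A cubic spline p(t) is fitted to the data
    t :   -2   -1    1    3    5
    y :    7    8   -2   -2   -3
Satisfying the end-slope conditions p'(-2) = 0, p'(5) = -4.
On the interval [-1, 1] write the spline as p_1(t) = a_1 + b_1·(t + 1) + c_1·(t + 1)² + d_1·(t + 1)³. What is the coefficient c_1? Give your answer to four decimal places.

Let m_i = p''(x_i). Step sizes h_i = 1, 2, 2, 2; slopes of the chords Δ_i = (y_(i+1) - y_i)/h_i = 1, -5, 0, -1/2.
  1·m_0 + 6·m_1 + 2·m_2 = 6(Δ_1 - Δ_0) = -36
  2·m_1 + 8·m_2 + 2·m_3 = 6(Δ_2 - Δ_1) = 30
  2·m_2 + 8·m_3 + 2·m_4 = 6(Δ_3 - Δ_2) = -3
Clamped end conditions give two more equations: 2h_0·m_0 + h_0·m_1 = 6(Δ_0 - p'(-2)) = 6 and h_3·m_3 + 2h_3·m_4 = 6(p'(5) - Δ_3) = -21.
Solving the tridiagonal system: m_0 = 661/86, m_1 = -403/43, m_2 = 1079/172, m_3 = -31/43, m_4 = -841/172.
On [-1, 1], with p_1(t) = a_1 + b_1·(t + 1) + c_1·(t + 1)² + d_1·(t + 1)³: c_1 = m_1/2 = -403/86, d_1 = (m_2 - m_1)/(6h_1) = 897/688, b_1 = Δ_1 - h_1(2m_1 + m_2)/6 = -145/172.

-4.6860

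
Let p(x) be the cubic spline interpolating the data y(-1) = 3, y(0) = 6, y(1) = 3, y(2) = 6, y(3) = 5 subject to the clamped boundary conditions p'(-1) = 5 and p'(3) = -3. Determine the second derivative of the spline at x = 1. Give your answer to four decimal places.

Write M_i for p''(x_i). With h_i = 1, 1, 1, 1 and divided differences Δ_i = 3, -3, 3, -1, the continuity of p' gives the tridiagonal system
  1·M_0 + 4·M_1 + 1·M_2 = 6(Δ_1 - Δ_0) = -36
  1·M_1 + 4·M_2 + 1·M_3 = 6(Δ_2 - Δ_1) = 36
  1·M_2 + 4·M_3 + 1·M_4 = 6(Δ_3 - Δ_2) = -24
Clamped end conditions give two more equations: 2h_0·M_0 + h_0·M_1 = 6(Δ_0 - p'(-1)) = -12 and h_3·M_3 + 2h_3·M_4 = 6(p'(3) - Δ_3) = -12.
Forward elimination and back-substitution give M_0 = 5/14, M_1 = -89/7, M_2 = 29/2, M_3 = -65/7, M_4 = -19/14.

14.5000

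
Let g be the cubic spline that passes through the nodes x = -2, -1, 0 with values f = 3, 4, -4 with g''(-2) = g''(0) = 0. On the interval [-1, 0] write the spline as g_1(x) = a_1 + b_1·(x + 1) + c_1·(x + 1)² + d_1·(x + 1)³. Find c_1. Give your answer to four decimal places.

Let M_i = g''(x_i). Step sizes h_i = 1, 1; slopes of the chords Δ_i = (y_(i+1) - y_i)/h_i = 1, -8.
  1·M_0 + 4·M_1 + 1·M_2 = 6(Δ_1 - Δ_0) = -54
Natural end conditions: M_0 = M_2 = 0.
Hence M_0 = 0, M_1 = -27/2, M_2 = 0.
On [-1, 0], with g_1(x) = a_1 + b_1·(x + 1) + c_1·(x + 1)² + d_1·(x + 1)³: c_1 = M_1/2 = -27/4, d_1 = (M_2 - M_1)/(6h_1) = 9/4, b_1 = Δ_1 - h_1(2M_1 + M_2)/6 = -7/2.

-6.7500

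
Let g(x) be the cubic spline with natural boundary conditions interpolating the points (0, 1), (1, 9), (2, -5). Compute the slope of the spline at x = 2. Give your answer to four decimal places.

Let M_i = g''(x_i). Step sizes h_i = 1, 1; slopes of the chords Δ_i = (y_(i+1) - y_i)/h_i = 8, -14.
  1·M_0 + 4·M_1 + 1·M_2 = 6(Δ_1 - Δ_0) = -132
Natural end conditions: M_0 = M_2 = 0.
Hence M_0 = 0, M_1 = -33, M_2 = 0.
On [1, 2], g'(x) = b_1 + 2c_1·(x - 1) + 3d_1·(x - 1)² with b_1 = Δ_1 - h_1(2M_1 + M_2)/6 = -3, c_1 = M_1/2 = -33/2, d_1 = (M_2 - M_1)/(6h_1) = 11/2. So g'(2) = -39/2.

-19.5000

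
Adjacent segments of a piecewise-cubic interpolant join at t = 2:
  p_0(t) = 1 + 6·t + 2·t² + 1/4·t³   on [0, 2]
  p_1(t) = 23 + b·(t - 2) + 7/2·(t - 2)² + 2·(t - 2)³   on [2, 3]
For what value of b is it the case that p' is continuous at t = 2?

p_0'(t) = 6 + 4·t + 3/4·t², so p_0'(2) = 17. On the right, p_1'(2) = b, so b = 17.

17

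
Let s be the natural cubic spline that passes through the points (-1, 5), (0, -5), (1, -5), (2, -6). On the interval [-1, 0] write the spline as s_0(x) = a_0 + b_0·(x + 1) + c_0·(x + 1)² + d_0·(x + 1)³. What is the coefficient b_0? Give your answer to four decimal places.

Let m_i = s''(x_i). Step sizes h_i = 1, 1, 1; slopes of the chords Δ_i = (y_(i+1) - y_i)/h_i = -10, 0, -1.
  1·m_0 + 4·m_1 + 1·m_2 = 6(Δ_1 - Δ_0) = 60
  1·m_1 + 4·m_2 + 1·m_3 = 6(Δ_2 - Δ_1) = -6
Natural end conditions: m_0 = m_3 = 0.
Forward elimination and back-substitution give m_0 = 0, m_1 = 82/5, m_2 = -28/5, m_3 = 0.
On [-1, 0], with s_0(x) = a_0 + b_0·(x + 1) + c_0·(x + 1)² + d_0·(x + 1)³: c_0 = m_0/2 = 0, d_0 = (m_1 - m_0)/(6h_0) = 41/15, b_0 = Δ_0 - h_0(2m_0 + m_1)/6 = -191/15.

-12.7333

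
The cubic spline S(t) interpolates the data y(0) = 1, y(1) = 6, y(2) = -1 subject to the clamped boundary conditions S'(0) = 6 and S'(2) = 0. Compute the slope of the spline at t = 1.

-3

Let σ_i = S''(x_i). Step sizes h_i = 1, 1; slopes of the chords Δ_i = (y_(i+1) - y_i)/h_i = 5, -7.
  1·σ_0 + 4·σ_1 + 1·σ_2 = 6(Δ_1 - Δ_0) = -72
Clamped end conditions give two more equations: 2h_0·σ_0 + h_0·σ_1 = 6(Δ_0 - S'(0)) = -6 and h_1·σ_1 + 2h_1·σ_2 = 6(S'(2) - Δ_1) = 42.
Solving the tridiagonal system: σ_0 = 12, σ_1 = -30, σ_2 = 36.
On [1, 2], S'(t) = b_1 + 2c_1·(t - 1) + 3d_1·(t - 1)² with b_1 = Δ_1 - h_1(2σ_1 + σ_2)/6 = -3, c_1 = σ_1/2 = -15, d_1 = (σ_2 - σ_1)/(6h_1) = 11. So S'(1) = -3.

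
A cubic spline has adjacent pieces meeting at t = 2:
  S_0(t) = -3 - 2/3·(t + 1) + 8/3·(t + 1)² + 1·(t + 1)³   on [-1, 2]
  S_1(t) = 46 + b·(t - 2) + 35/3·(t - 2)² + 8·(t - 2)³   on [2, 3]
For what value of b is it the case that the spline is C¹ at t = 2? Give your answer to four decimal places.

42.3333

S_0'(t) = -2/3 + 16/3·(t + 1) + 3·(t + 1)², so S_0'(2) = 127/3. On the right, S_1'(2) = b, so b = 127/3.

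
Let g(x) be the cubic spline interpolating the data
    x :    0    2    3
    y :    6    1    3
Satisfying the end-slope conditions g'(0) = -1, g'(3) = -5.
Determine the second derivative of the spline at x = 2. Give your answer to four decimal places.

With M_i denoting the second derivative at x_i, h_i = 2, 1, and Δ_i = (y_(i+1) − y_i)/h_i = -5/2, 2:
  2·M_0 + 6·M_1 + 1·M_2 = 6(Δ_1 - Δ_0) = 27
Clamped end conditions give two more equations: 2h_0·M_0 + h_0·M_1 = 6(Δ_0 - g'(0)) = -9 and h_1·M_1 + 2h_1·M_2 = 6(g'(3) - Δ_1) = -42.
Hence M_0 = -97/12, M_1 = 35/3, M_2 = -161/6.

11.6667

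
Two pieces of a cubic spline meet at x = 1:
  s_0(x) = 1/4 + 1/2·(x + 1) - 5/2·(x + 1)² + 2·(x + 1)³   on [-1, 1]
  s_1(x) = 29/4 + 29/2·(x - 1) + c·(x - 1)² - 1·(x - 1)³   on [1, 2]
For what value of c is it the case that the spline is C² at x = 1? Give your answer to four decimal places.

9.5000

s_0''(x) = -5 + 12·(x + 1), so s_0''(1) = 19. On the right, s_1''(1) = 2c, so c = 19/2.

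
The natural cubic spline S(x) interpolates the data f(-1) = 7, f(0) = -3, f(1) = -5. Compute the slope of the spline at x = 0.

-6

Write M_i for S''(x_i). With h_i = 1, 1 and divided differences Δ_i = -10, -2, the continuity of S' gives the tridiagonal system
  1·M_0 + 4·M_1 + 1·M_2 = 6(Δ_1 - Δ_0) = 48
Natural end conditions: M_0 = M_2 = 0.
Solving the tridiagonal system: M_0 = 0, M_1 = 12, M_2 = 0.
On [0, 1], S'(x) = b_1 + 2c_1·x + 3d_1·x² with b_1 = Δ_1 - h_1(2M_1 + M_2)/6 = -6, c_1 = M_1/2 = 6, d_1 = (M_2 - M_1)/(6h_1) = -2. So S'(0) = -6.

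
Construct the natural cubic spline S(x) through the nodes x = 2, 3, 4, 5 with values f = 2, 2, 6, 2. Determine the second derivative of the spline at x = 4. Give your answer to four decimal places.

-14.4000

With m_i denoting the second derivative at x_i, h_i = 1, 1, 1, and Δ_i = (y_(i+1) − y_i)/h_i = 0, 4, -4:
  1·m_0 + 4·m_1 + 1·m_2 = 6(Δ_1 - Δ_0) = 24
  1·m_1 + 4·m_2 + 1·m_3 = 6(Δ_2 - Δ_1) = -48
Natural end conditions: m_0 = m_3 = 0.
Solving the tridiagonal system: m_0 = 0, m_1 = 48/5, m_2 = -72/5, m_3 = 0.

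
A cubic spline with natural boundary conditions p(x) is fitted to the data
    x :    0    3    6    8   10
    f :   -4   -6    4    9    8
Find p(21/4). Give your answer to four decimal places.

1.0972

With m_i denoting the second derivative at x_i, h_i = 3, 3, 2, 2, and Δ_i = (y_(i+1) − y_i)/h_i = -2/3, 10/3, 5/2, -1/2:
  3·m_0 + 12·m_1 + 3·m_2 = 6(Δ_1 - Δ_0) = 24
  3·m_1 + 10·m_2 + 2·m_3 = 6(Δ_2 - Δ_1) = -5
  2·m_2 + 8·m_3 + 2·m_4 = 6(Δ_3 - Δ_2) = -18
Natural end conditions: m_0 = m_4 = 0.
Hence m_0 = 0, m_1 = 153/70, m_2 = -26/35, m_3 = -289/140, m_4 = 0.
On [3, 6], p(x) = -6 + 319/210·(x - 3) + 153/140·(x - 3)² - 41/252·(x - 3)³.
With (x - 3) = 9/4: p(21/4) = 9831/8960.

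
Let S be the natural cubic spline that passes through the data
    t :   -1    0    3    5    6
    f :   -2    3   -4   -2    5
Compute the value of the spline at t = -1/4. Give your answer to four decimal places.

2.1120

Put σ_i = S'' at the i-th knot. Here h = (1, 3, 2, 1) and Δ = (5, -7/3, 1, 7), so the interior equations h_(i-1)·σ_(i-1) + 2(h_(i-1)+h_i)·σ_i + h_i·σ_(i+1) = 6(Δ_i − Δ_(i-1)) read
  1·σ_0 + 8·σ_1 + 3·σ_2 = 6(Δ_1 - Δ_0) = -44
  3·σ_1 + 10·σ_2 + 2·σ_3 = 6(Δ_2 - Δ_1) = 20
  2·σ_2 + 6·σ_3 + 1·σ_4 = 6(Δ_3 - Δ_2) = 36
Natural end conditions: σ_0 = σ_4 = 0.
Solving the tridiagonal system: σ_0 = 0, σ_1 = -1304/197, σ_2 = 588/197, σ_3 = 986/197, σ_4 = 0.
On [-1, 0], S(t) = -2 + 3607/591·(t + 1) + 0·(t + 1)² - 652/591·(t + 1)³.
With (t + 1) = 3/4: S(-1/4) = 6657/3152.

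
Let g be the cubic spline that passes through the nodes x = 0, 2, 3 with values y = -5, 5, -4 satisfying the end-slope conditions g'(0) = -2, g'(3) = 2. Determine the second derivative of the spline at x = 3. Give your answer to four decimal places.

48.3333

With M_i denoting the second derivative at x_i, h_i = 2, 1, and Δ_i = (y_(i+1) − y_i)/h_i = 5, -9:
  2·M_0 + 6·M_1 + 1·M_2 = 6(Δ_1 - Δ_0) = -84
Clamped end conditions give two more equations: 2h_0·M_0 + h_0·M_1 = 6(Δ_0 - g'(0)) = 42 and h_1·M_1 + 2h_1·M_2 = 6(g'(3) - Δ_1) = 66.
Solving: M_0 = 155/6, M_1 = -92/3, M_2 = 145/3.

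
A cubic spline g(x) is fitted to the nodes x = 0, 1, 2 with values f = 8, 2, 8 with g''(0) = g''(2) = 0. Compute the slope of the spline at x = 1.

0

Put σ_i = g'' at the i-th knot. Here h = (1, 1) and Δ = (-6, 6), so the interior equations h_(i-1)·σ_(i-1) + 2(h_(i-1)+h_i)·σ_i + h_i·σ_(i+1) = 6(Δ_i − Δ_(i-1)) read
  1·σ_0 + 4·σ_1 + 1·σ_2 = 6(Δ_1 - Δ_0) = 72
Natural end conditions: σ_0 = σ_2 = 0.
Hence σ_0 = 0, σ_1 = 18, σ_2 = 0.
On [1, 2], g'(x) = b_1 + 2c_1·(x - 1) + 3d_1·(x - 1)² with b_1 = Δ_1 - h_1(2σ_1 + σ_2)/6 = 0, c_1 = σ_1/2 = 9, d_1 = (σ_2 - σ_1)/(6h_1) = -3. So g'(1) = 0.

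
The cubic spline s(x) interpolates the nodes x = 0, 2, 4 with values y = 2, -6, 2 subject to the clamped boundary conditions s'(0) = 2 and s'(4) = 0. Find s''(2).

13

Write M_i for s''(x_i). With h_i = 2, 2 and divided differences Δ_i = -4, 4, the continuity of s' gives the tridiagonal system
  2·M_0 + 8·M_1 + 2·M_2 = 6(Δ_1 - Δ_0) = 48
Clamped end conditions give two more equations: 2h_0·M_0 + h_0·M_1 = 6(Δ_0 - s'(0)) = -36 and h_1·M_1 + 2h_1·M_2 = 6(s'(4) - Δ_1) = -24.
Solving: M_0 = -31/2, M_1 = 13, M_2 = -25/2.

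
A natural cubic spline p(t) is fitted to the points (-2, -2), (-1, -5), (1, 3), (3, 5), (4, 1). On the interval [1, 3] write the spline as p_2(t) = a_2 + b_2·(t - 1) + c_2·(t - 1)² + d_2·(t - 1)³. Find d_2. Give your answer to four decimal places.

-0.0500

Put M_i = p'' at the i-th knot. Here h = (1, 2, 2, 1) and Δ = (-3, 4, 1, -4), so the interior equations h_(i-1)·M_(i-1) + 2(h_(i-1)+h_i)·M_i + h_i·M_(i+1) = 6(Δ_i − Δ_(i-1)) read
  1·M_0 + 6·M_1 + 2·M_2 = 6(Δ_1 - Δ_0) = 42
  2·M_1 + 8·M_2 + 2·M_3 = 6(Δ_2 - Δ_1) = -18
  2·M_2 + 6·M_3 + 1·M_4 = 6(Δ_3 - Δ_2) = -30
Natural end conditions: M_0 = M_4 = 0.
Forward elimination and back-substitution give M_0 = 0, M_1 = 81/10, M_2 = -33/10, M_3 = -39/10, M_4 = 0.
On [1, 3], with p_2(t) = a_2 + b_2·(t - 1) + c_2·(t - 1)² + d_2·(t - 1)³: c_2 = M_2/2 = -33/20, d_2 = (M_3 - M_2)/(6h_2) = -1/20, b_2 = Δ_2 - h_2(2M_2 + M_3)/6 = 9/2.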